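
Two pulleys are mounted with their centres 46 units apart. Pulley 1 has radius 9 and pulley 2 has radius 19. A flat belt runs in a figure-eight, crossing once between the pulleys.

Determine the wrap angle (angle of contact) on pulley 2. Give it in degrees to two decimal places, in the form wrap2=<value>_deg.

crossed belt: β = asin((r1+r2)/C) = asin(28/46) = 37.4952°
wrap1 = wrap2 = π + 2β = 254.9905°

wrap2=254.99_deg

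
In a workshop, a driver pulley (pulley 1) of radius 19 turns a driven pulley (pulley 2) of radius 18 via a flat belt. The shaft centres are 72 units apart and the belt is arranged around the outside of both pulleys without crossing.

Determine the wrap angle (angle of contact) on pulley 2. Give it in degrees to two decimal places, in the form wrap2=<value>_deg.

wrap2=178.41_deg

open belt: β = asin((r2−r1)/C) = asin(-1/72) = -0.7958°
wrap1 = π − 2β = 181.5916°
wrap2 = π + 2β = 178.4084°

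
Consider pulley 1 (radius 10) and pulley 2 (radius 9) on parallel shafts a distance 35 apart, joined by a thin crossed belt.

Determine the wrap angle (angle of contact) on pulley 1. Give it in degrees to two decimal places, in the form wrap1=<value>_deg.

wrap1=245.76_deg

crossed belt: β = asin((r1+r2)/C) = asin(19/35) = 32.8783°
wrap1 = wrap2 = π + 2β = 245.7567°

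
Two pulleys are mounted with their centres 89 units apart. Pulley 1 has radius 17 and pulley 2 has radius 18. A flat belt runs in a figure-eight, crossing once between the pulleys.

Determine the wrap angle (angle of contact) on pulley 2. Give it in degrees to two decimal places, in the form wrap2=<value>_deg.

crossed belt: β = asin((r1+r2)/C) = asin(35/89) = 23.1574°
wrap1 = wrap2 = π + 2β = 226.3148°

wrap2=226.31_deg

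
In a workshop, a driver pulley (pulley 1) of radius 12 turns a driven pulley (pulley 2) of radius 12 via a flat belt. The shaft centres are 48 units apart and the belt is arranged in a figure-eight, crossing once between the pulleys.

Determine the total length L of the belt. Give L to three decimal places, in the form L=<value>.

L=183.669

crossed belt: β = asin((r1+r2)/C) = asin(24/48) = 30.0000°
wrap1 = wrap2 = π + 2β = 240.0000°
tangent length = C·cosβ = 41.5692
L = (r1+r2)·wrap + 2·C·cosβ = 24·4.1888 + 2·41.5692 = 183.6694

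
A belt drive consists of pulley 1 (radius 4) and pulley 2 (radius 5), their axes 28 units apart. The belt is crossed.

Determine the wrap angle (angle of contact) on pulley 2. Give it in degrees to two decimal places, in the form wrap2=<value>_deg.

wrap2=217.50_deg

crossed belt: β = asin((r1+r2)/C) = asin(9/28) = 18.7493°
wrap1 = wrap2 = π + 2β = 217.4987°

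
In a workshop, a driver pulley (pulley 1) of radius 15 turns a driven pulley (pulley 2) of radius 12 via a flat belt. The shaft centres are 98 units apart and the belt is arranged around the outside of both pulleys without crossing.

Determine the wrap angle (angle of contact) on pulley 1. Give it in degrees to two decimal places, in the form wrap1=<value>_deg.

open belt: β = asin((r2−r1)/C) = asin(-3/98) = -1.7542°
wrap1 = π − 2β = 183.5085°
wrap2 = π + 2β = 176.4915°

wrap1=183.51_deg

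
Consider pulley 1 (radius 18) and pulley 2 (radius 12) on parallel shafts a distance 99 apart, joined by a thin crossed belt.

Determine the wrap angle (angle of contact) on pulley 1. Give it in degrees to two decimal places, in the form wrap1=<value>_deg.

wrap1=215.28_deg

crossed belt: β = asin((r1+r2)/C) = asin(30/99) = 17.6397°
wrap1 = wrap2 = π + 2β = 215.2794°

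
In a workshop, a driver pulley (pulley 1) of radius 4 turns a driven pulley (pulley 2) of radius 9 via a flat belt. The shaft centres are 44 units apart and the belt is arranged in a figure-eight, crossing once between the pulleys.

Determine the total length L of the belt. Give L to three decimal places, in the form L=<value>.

L=132.710

crossed belt: β = asin((r1+r2)/C) = asin(13/44) = 17.1848°
wrap1 = wrap2 = π + 2β = 214.3696°
tangent length = C·cosβ = 42.0357
L = (r1+r2)·wrap + 2·C·cosβ = 13·3.7415 + 2·42.0357 = 132.7103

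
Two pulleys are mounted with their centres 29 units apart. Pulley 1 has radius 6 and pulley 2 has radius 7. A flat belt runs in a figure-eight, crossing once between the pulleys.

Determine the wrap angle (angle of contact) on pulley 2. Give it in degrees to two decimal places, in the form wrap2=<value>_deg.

wrap2=233.27_deg

crossed belt: β = asin((r1+r2)/C) = asin(13/29) = 26.6331°
wrap1 = wrap2 = π + 2β = 233.2662°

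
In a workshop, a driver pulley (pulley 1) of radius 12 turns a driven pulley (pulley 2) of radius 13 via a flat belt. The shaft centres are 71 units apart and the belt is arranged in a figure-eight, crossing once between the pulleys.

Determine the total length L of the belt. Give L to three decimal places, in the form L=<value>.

L=229.437

crossed belt: β = asin((r1+r2)/C) = asin(25/71) = 20.6166°
wrap1 = wrap2 = π + 2β = 221.2332°
tangent length = C·cosβ = 66.4530
L = (r1+r2)·wrap + 2·C·cosβ = 25·3.8612 + 2·66.4530 = 229.4372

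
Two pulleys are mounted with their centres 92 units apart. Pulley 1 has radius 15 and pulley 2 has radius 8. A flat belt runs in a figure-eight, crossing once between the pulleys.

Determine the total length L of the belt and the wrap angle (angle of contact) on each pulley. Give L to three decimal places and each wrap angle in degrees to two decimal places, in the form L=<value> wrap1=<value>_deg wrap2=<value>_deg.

L=262.037 wrap1=208.96_deg wrap2=208.96_deg

crossed belt: β = asin((r1+r2)/C) = asin(23/92) = 14.4775°
wrap1 = wrap2 = π + 2β = 208.9550°
tangent length = C·cosβ = 89.0786
L = (r1+r2)·wrap + 2·C·cosβ = 23·3.6470 + 2·89.0786 = 262.0372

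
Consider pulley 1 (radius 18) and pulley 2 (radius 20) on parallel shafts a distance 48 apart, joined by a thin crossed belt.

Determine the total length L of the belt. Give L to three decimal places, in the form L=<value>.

crossed belt: β = asin((r1+r2)/C) = asin(38/48) = 52.3415°
wrap1 = wrap2 = π + 2β = 284.6831°
tangent length = C·cosβ = 29.3258
L = (r1+r2)·wrap + 2·C·cosβ = 38·4.9687 + 2·29.3258 = 247.4605

L=247.460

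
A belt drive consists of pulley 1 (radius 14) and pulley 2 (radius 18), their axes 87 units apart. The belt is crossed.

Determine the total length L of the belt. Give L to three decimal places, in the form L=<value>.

crossed belt: β = asin((r1+r2)/C) = asin(32/87) = 21.5810°
wrap1 = wrap2 = π + 2β = 223.1620°
tangent length = C·cosβ = 80.9012
L = (r1+r2)·wrap + 2·C·cosβ = 32·3.8949 + 2·80.9012 = 286.4395

L=286.440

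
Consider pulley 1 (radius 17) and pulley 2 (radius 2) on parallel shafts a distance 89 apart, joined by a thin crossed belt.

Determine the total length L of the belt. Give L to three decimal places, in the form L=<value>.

L=241.762

crossed belt: β = asin((r1+r2)/C) = asin(19/89) = 12.3266°
wrap1 = wrap2 = π + 2β = 204.6531°
tangent length = C·cosβ = 86.9483
L = (r1+r2)·wrap + 2·C·cosβ = 19·3.5719 + 2·86.9483 = 241.7621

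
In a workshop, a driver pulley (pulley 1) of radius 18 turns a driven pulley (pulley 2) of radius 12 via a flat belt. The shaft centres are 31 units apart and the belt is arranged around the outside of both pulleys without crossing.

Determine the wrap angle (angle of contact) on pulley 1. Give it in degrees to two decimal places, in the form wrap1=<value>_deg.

open belt: β = asin((r2−r1)/C) = asin(-6/31) = -11.1599°
wrap1 = π − 2β = 202.3199°
wrap2 = π + 2β = 157.6801°

wrap1=202.32_deg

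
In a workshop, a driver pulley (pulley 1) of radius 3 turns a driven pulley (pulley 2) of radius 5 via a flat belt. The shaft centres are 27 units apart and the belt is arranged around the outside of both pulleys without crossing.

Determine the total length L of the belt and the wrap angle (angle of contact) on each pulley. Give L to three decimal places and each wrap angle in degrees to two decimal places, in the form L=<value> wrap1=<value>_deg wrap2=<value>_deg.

open belt: β = asin((r2−r1)/C) = asin(2/27) = 4.2480°
wrap1 = π − 2β = 171.5040°
wrap2 = π + 2β = 188.4960°
tangent length = C·cosβ = 26.9258
L = r1·wrap1 + r2·wrap2 + 2·C·cosβ = 3·2.9933 + 5·3.2899 + 2·26.9258 = 79.2810

L=79.281 wrap1=171.50_deg wrap2=188.50_deg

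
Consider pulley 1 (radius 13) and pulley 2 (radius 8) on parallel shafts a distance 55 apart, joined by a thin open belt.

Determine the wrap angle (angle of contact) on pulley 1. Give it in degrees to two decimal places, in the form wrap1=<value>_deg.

wrap1=190.43_deg

open belt: β = asin((r2−r1)/C) = asin(-5/55) = -5.2159°
wrap1 = π − 2β = 190.4318°
wrap2 = π + 2β = 169.5682°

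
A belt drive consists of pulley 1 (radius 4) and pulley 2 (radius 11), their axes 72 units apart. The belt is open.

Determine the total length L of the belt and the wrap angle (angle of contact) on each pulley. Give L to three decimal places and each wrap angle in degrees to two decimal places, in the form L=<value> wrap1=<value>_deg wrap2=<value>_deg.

open belt: β = asin((r2−r1)/C) = asin(7/72) = 5.5792°
wrap1 = π − 2β = 168.8415°
wrap2 = π + 2β = 191.1585°
tangent length = C·cosβ = 71.6589
L = r1·wrap1 + r2·wrap2 + 2·C·cosβ = 4·2.9468 + 11·3.3363 + 2·71.6589 = 191.8050

L=191.805 wrap1=168.84_deg wrap2=191.16_deg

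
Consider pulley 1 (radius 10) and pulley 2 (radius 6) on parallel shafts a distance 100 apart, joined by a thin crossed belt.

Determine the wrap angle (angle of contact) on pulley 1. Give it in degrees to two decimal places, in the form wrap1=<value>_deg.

wrap1=198.41_deg

crossed belt: β = asin((r1+r2)/C) = asin(16/100) = 9.2069°
wrap1 = wrap2 = π + 2β = 198.4138°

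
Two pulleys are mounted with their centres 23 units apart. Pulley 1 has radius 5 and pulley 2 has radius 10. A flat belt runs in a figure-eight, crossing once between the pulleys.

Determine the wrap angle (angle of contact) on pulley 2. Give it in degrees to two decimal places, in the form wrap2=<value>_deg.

crossed belt: β = asin((r1+r2)/C) = asin(15/23) = 40.7057°
wrap1 = wrap2 = π + 2β = 261.4114°

wrap2=261.41_deg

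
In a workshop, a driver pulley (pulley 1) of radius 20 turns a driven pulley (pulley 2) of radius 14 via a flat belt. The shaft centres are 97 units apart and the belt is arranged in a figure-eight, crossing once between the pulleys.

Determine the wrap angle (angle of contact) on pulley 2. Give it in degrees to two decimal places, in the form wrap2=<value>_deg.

wrap2=221.04_deg

crossed belt: β = asin((r1+r2)/C) = asin(34/97) = 20.5188°
wrap1 = wrap2 = π + 2β = 221.0377°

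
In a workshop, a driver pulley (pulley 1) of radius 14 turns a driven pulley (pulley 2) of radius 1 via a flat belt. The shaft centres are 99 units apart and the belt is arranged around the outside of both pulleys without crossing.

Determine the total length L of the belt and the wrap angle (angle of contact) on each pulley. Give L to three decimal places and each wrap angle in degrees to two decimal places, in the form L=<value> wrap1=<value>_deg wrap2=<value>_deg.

L=246.833 wrap1=195.09_deg wrap2=164.91_deg

open belt: β = asin((r2−r1)/C) = asin(-13/99) = -7.5455°
wrap1 = π − 2β = 195.0910°
wrap2 = π + 2β = 164.9090°
tangent length = C·cosβ = 98.1428
L = r1·wrap1 + r2·wrap2 + 2·C·cosβ = 14·3.4050 + 1·2.8782 + 2·98.1428 = 246.8334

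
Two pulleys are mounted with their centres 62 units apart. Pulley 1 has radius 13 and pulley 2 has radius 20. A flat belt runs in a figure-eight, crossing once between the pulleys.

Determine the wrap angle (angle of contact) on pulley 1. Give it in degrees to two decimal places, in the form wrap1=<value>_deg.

wrap1=244.32_deg

crossed belt: β = asin((r1+r2)/C) = asin(33/62) = 32.1582°
wrap1 = wrap2 = π + 2β = 244.3163°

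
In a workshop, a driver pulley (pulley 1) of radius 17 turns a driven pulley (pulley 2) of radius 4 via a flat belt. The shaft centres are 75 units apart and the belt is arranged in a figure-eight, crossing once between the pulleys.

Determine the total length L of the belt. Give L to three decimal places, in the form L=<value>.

crossed belt: β = asin((r1+r2)/C) = asin(21/75) = 16.2602°
wrap1 = wrap2 = π + 2β = 212.5204°
tangent length = C·cosβ = 72.0000
L = (r1+r2)·wrap + 2·C·cosβ = 21·3.7092 + 2·72.0000 = 221.8928

L=221.893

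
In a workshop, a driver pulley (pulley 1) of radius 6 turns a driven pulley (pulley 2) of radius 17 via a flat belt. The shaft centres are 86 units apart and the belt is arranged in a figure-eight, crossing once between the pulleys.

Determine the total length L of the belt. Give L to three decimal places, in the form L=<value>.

L=250.445

crossed belt: β = asin((r1+r2)/C) = asin(23/86) = 15.5121°
wrap1 = wrap2 = π + 2β = 211.0242°
tangent length = C·cosβ = 82.8674
L = (r1+r2)·wrap + 2·C·cosβ = 23·3.6831 + 2·82.8674 = 250.4453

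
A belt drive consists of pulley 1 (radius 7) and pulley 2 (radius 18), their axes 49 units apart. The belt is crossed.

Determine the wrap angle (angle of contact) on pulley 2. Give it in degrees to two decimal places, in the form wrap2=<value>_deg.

wrap2=241.35_deg

crossed belt: β = asin((r1+r2)/C) = asin(25/49) = 30.6774°
wrap1 = wrap2 = π + 2β = 241.3548°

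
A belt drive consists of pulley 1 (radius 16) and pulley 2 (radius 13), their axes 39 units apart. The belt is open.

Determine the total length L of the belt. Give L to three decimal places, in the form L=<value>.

open belt: β = asin((r2−r1)/C) = asin(-3/39) = -4.4117°
wrap1 = π − 2β = 188.8235°
wrap2 = π + 2β = 171.1765°
tangent length = C·cosβ = 38.8844
L = r1·wrap1 + r2·wrap2 + 2·C·cosβ = 16·3.2956 + 13·2.9876 + 2·38.8844 = 169.3371

L=169.337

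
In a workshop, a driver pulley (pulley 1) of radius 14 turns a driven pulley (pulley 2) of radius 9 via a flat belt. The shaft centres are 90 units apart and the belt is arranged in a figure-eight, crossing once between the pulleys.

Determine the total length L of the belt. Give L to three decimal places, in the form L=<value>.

L=258.167

crossed belt: β = asin((r1+r2)/C) = asin(23/90) = 14.8065°
wrap1 = wrap2 = π + 2β = 209.6130°
tangent length = C·cosβ = 87.0115
L = (r1+r2)·wrap + 2·C·cosβ = 23·3.6584 + 2·87.0115 = 258.1670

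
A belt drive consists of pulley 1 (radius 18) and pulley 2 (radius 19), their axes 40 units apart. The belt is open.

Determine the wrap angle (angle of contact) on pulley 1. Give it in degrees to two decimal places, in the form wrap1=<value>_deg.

wrap1=177.13_deg

open belt: β = asin((r2−r1)/C) = asin(1/40) = 1.4325°
wrap1 = π − 2β = 177.1349°
wrap2 = π + 2β = 182.8651°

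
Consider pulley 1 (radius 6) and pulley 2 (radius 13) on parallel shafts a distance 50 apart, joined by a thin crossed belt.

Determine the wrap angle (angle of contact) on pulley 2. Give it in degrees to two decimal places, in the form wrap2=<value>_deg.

crossed belt: β = asin((r1+r2)/C) = asin(19/50) = 22.3337°
wrap1 = wrap2 = π + 2β = 224.6674°

wrap2=224.67_deg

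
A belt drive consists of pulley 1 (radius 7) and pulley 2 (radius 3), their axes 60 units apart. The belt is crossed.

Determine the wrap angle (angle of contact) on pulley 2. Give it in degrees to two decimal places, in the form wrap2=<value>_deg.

wrap2=199.19_deg

crossed belt: β = asin((r1+r2)/C) = asin(10/60) = 9.5941°
wrap1 = wrap2 = π + 2β = 199.1881°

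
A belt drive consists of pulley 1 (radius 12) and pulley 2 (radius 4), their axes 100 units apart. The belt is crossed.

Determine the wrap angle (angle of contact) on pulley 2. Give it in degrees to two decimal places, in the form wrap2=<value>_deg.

wrap2=198.41_deg

crossed belt: β = asin((r1+r2)/C) = asin(16/100) = 9.2069°
wrap1 = wrap2 = π + 2β = 198.4138°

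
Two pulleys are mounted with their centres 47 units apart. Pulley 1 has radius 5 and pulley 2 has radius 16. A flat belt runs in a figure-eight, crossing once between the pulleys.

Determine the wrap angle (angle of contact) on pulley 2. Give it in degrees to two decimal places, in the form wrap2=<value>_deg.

crossed belt: β = asin((r1+r2)/C) = asin(21/47) = 26.5391°
wrap1 = wrap2 = π + 2β = 233.0782°

wrap2=233.08_deg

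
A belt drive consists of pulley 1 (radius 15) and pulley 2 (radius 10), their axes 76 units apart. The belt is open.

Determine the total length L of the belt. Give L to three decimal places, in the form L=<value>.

L=230.869

open belt: β = asin((r2−r1)/C) = asin(-5/76) = -3.7722°
wrap1 = π − 2β = 187.5444°
wrap2 = π + 2β = 172.4556°
tangent length = C·cosβ = 75.8353
L = r1·wrap1 + r2·wrap2 + 2·C·cosβ = 15·3.2733 + 10·3.0099 + 2·75.8353 = 230.8689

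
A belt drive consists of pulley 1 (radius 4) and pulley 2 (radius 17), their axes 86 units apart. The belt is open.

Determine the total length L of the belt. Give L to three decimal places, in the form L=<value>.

L=239.942

open belt: β = asin((r2−r1)/C) = asin(13/86) = 8.6943°
wrap1 = π − 2β = 162.6114°
wrap2 = π + 2β = 197.3886°
tangent length = C·cosβ = 85.0118
L = r1·wrap1 + r2·wrap2 + 2·C·cosβ = 4·2.8381 + 17·3.4451 + 2·85.0118 = 239.9423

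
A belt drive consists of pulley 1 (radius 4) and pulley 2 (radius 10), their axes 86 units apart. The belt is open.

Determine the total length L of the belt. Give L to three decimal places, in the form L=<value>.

open belt: β = asin((r2−r1)/C) = asin(6/86) = 4.0006°
wrap1 = π − 2β = 171.9987°
wrap2 = π + 2β = 188.0013°
tangent length = C·cosβ = 85.7904
L = r1·wrap1 + r2·wrap2 + 2·C·cosβ = 4·3.0019 + 10·3.2812 + 2·85.7904 = 216.4011

L=216.401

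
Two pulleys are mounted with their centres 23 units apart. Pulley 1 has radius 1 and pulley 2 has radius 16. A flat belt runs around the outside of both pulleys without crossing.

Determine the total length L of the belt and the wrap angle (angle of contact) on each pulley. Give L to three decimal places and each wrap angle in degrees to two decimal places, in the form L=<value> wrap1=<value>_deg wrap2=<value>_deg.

L=109.592 wrap1=98.59_deg wrap2=261.41_deg

open belt: β = asin((r2−r1)/C) = asin(15/23) = 40.7057°
wrap1 = π − 2β = 98.5886°
wrap2 = π + 2β = 261.4114°
tangent length = C·cosβ = 17.4356
L = r1·wrap1 + r2·wrap2 + 2·C·cosβ = 1·1.7207 + 16·4.5625 + 2·17.4356 = 109.5917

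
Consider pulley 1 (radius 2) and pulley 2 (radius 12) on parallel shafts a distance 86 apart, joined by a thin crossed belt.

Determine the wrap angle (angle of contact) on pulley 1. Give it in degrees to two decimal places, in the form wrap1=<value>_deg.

crossed belt: β = asin((r1+r2)/C) = asin(14/86) = 9.3689°
wrap1 = wrap2 = π + 2β = 198.7378°

wrap1=198.74_deg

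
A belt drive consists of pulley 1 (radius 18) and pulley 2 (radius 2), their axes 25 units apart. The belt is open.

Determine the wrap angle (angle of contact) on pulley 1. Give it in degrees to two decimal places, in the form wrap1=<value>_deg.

wrap1=259.58_deg

open belt: β = asin((r2−r1)/C) = asin(-16/25) = -39.7918°
wrap1 = π − 2β = 259.5836°
wrap2 = π + 2β = 100.4164°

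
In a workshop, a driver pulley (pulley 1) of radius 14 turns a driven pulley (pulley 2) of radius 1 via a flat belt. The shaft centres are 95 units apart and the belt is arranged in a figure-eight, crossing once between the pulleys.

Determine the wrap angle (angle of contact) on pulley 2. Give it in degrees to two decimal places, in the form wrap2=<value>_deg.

crossed belt: β = asin((r1+r2)/C) = asin(15/95) = 9.0847°
wrap1 = wrap2 = π + 2β = 198.1694°

wrap2=198.17_deg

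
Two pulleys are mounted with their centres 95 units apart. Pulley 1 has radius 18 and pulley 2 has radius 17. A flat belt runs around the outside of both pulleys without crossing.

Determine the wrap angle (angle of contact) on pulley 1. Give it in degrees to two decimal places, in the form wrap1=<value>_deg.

wrap1=181.21_deg

open belt: β = asin((r2−r1)/C) = asin(-1/95) = -0.6031°
wrap1 = π − 2β = 181.2062°
wrap2 = π + 2β = 178.7938°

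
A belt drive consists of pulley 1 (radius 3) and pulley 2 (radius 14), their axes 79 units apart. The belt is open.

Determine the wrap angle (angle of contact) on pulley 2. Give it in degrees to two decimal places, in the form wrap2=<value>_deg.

wrap2=196.01_deg

open belt: β = asin((r2−r1)/C) = asin(11/79) = 8.0039°
wrap1 = π − 2β = 163.9922°
wrap2 = π + 2β = 196.0078°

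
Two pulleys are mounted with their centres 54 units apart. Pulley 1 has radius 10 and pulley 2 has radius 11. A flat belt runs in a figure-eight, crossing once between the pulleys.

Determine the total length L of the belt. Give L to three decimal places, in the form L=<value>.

crossed belt: β = asin((r1+r2)/C) = asin(21/54) = 22.8854°
wrap1 = wrap2 = π + 2β = 225.7708°
tangent length = C·cosβ = 49.7494
L = (r1+r2)·wrap + 2·C·cosβ = 21·3.9404 + 2·49.7494 = 182.2480

L=182.248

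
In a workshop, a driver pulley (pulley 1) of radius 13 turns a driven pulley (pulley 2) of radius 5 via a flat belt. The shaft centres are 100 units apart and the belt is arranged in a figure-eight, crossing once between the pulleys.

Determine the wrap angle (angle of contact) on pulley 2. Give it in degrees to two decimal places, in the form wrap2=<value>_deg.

crossed belt: β = asin((r1+r2)/C) = asin(18/100) = 10.3698°
wrap1 = wrap2 = π + 2β = 200.7395°

wrap2=200.74_deg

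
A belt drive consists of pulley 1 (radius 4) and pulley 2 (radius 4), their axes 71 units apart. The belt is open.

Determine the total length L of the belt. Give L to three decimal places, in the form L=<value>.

L=167.133

open belt: β = asin((r2−r1)/C) = asin(0/71) = 0.0000°
wrap1 = π − 2β = 180.0000°
wrap2 = π + 2β = 180.0000°
tangent length = C·cosβ = 71.0000
L = r1·wrap1 + r2·wrap2 + 2·C·cosβ = 4·3.1416 + 4·3.1416 + 2·71.0000 = 167.1327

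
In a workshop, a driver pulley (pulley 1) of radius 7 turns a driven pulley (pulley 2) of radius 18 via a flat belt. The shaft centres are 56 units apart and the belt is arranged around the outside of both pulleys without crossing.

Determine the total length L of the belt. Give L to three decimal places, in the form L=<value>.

L=192.708

open belt: β = asin((r2−r1)/C) = asin(11/56) = 11.3282°
wrap1 = π − 2β = 157.3436°
wrap2 = π + 2β = 202.6564°
tangent length = C·cosβ = 54.9090
L = r1·wrap1 + r2·wrap2 + 2·C·cosβ = 7·2.7462 + 18·3.5370 + 2·54.9090 = 192.7076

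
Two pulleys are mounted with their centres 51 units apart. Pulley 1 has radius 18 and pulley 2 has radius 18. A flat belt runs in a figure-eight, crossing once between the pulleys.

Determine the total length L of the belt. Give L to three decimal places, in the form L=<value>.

L=241.771

crossed belt: β = asin((r1+r2)/C) = asin(36/51) = 44.9009°
wrap1 = wrap2 = π + 2β = 269.8017°
tangent length = C·cosβ = 36.1248
L = (r1+r2)·wrap + 2·C·cosβ = 36·4.7089 + 2·36.1248 = 241.7710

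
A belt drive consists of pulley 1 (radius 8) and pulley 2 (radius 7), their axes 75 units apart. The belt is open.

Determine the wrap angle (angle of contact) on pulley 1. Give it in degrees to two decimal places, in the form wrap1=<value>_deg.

wrap1=181.53_deg

open belt: β = asin((r2−r1)/C) = asin(-1/75) = -0.7640°
wrap1 = π − 2β = 181.5279°
wrap2 = π + 2β = 178.4721°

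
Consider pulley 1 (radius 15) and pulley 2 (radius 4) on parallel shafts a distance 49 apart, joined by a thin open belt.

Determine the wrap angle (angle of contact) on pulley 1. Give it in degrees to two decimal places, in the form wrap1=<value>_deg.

wrap1=205.95_deg

open belt: β = asin((r2−r1)/C) = asin(-11/49) = -12.9729°
wrap1 = π − 2β = 205.9458°
wrap2 = π + 2β = 154.0542°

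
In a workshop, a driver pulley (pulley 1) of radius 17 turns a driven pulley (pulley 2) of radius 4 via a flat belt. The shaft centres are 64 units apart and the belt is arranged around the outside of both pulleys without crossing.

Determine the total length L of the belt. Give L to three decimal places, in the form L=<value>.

L=196.623

open belt: β = asin((r2−r1)/C) = asin(-13/64) = -11.7198°
wrap1 = π − 2β = 203.4395°
wrap2 = π + 2β = 156.5605°
tangent length = C·cosβ = 62.6658
L = r1·wrap1 + r2·wrap2 + 2·C·cosβ = 17·3.5507 + 4·2.7325 + 2·62.6658 = 196.6233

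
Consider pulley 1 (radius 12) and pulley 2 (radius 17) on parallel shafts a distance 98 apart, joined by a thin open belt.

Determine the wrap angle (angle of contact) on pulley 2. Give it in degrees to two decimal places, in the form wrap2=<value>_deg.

open belt: β = asin((r2−r1)/C) = asin(5/98) = 2.9245°
wrap1 = π − 2β = 174.1510°
wrap2 = π + 2β = 185.8490°

wrap2=185.85_deg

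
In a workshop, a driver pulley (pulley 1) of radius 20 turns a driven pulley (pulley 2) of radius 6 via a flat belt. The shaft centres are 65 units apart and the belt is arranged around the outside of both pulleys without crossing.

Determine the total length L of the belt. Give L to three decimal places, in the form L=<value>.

open belt: β = asin((r2−r1)/C) = asin(-14/65) = -12.4381°
wrap1 = π − 2β = 204.8762°
wrap2 = π + 2β = 155.1238°
tangent length = C·cosβ = 63.4744
L = r1·wrap1 + r2·wrap2 + 2·C·cosβ = 20·3.5758 + 6·2.7074 + 2·63.4744 = 214.7086

L=214.709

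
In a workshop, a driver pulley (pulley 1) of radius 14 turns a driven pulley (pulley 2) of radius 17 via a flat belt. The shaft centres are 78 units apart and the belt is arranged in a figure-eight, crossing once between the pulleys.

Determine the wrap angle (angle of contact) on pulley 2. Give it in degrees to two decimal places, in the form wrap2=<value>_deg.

wrap2=226.84_deg

crossed belt: β = asin((r1+r2)/C) = asin(31/78) = 23.4180°
wrap1 = wrap2 = π + 2β = 226.8360°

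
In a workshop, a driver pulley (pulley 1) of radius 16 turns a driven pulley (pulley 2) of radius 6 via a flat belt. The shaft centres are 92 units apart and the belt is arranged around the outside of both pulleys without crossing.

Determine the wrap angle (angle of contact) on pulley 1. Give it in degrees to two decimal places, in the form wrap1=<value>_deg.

open belt: β = asin((r2−r1)/C) = asin(-10/92) = -6.2401°
wrap1 = π − 2β = 192.4803°
wrap2 = π + 2β = 167.5197°

wrap1=192.48_deg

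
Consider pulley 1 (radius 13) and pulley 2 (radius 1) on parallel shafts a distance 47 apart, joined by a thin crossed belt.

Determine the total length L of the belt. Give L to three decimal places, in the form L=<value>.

L=142.184

crossed belt: β = asin((r1+r2)/C) = asin(14/47) = 17.3299°
wrap1 = wrap2 = π + 2β = 214.6597°
tangent length = C·cosβ = 44.8665
L = (r1+r2)·wrap + 2·C·cosβ = 14·3.7465 + 2·44.8665 = 142.1842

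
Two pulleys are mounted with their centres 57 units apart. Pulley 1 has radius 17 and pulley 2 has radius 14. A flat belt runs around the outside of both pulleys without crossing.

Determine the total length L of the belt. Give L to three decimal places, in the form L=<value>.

open belt: β = asin((r2−r1)/C) = asin(-3/57) = -3.0170°
wrap1 = π − 2β = 186.0339°
wrap2 = π + 2β = 173.9661°
tangent length = C·cosβ = 56.9210
L = r1·wrap1 + r2·wrap2 + 2·C·cosβ = 17·3.2469 + 14·3.0363 + 2·56.9210 = 211.5473

L=211.547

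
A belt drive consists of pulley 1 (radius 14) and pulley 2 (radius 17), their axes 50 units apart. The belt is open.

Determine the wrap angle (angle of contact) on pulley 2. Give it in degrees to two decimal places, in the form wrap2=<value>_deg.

wrap2=186.88_deg

open belt: β = asin((r2−r1)/C) = asin(3/50) = 3.4398°
wrap1 = π − 2β = 173.1204°
wrap2 = π + 2β = 186.8796°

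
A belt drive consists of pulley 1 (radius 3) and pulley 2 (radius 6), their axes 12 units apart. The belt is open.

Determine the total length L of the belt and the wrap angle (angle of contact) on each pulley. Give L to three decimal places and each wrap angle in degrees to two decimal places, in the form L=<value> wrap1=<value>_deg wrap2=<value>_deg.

L=53.028 wrap1=151.04_deg wrap2=208.96_deg

open belt: β = asin((r2−r1)/C) = asin(3/12) = 14.4775°
wrap1 = π − 2β = 151.0450°
wrap2 = π + 2β = 208.9550°
tangent length = C·cosβ = 11.6190
L = r1·wrap1 + r2·wrap2 + 2·C·cosβ = 3·2.6362 + 6·3.6470 + 2·11.6190 = 53.0283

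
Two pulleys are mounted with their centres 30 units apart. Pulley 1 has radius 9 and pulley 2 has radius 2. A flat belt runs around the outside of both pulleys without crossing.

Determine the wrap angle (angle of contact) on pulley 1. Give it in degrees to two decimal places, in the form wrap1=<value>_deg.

open belt: β = asin((r2−r1)/C) = asin(-7/30) = -13.4934°
wrap1 = π − 2β = 206.9868°
wrap2 = π + 2β = 153.0132°

wrap1=206.99_deg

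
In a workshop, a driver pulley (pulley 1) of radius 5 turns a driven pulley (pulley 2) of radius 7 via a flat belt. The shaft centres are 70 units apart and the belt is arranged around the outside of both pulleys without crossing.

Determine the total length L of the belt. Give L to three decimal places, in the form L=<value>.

open belt: β = asin((r2−r1)/C) = asin(2/70) = 1.6372°
wrap1 = π − 2β = 176.7255°
wrap2 = π + 2β = 183.2745°
tangent length = C·cosβ = 69.9714
L = r1·wrap1 + r2·wrap2 + 2·C·cosβ = 5·3.0844 + 7·3.1987 + 2·69.9714 = 177.7563

L=177.756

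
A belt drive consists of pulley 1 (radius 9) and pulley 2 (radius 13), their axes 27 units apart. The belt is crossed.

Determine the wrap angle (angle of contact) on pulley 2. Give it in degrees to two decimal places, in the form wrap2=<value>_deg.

wrap2=289.14_deg

crossed belt: β = asin((r1+r2)/C) = asin(22/27) = 54.5691°
wrap1 = wrap2 = π + 2β = 289.1381°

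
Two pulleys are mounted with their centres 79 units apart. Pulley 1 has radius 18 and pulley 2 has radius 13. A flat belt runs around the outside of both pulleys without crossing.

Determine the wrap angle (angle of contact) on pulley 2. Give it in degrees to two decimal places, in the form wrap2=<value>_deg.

open belt: β = asin((r2−r1)/C) = asin(-5/79) = -3.6287°
wrap1 = π − 2β = 187.2575°
wrap2 = π + 2β = 172.7425°

wrap2=172.74_deg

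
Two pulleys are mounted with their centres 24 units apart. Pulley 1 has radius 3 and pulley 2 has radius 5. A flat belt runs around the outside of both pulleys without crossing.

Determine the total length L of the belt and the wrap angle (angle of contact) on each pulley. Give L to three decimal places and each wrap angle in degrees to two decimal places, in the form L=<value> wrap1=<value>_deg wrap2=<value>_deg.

open belt: β = asin((r2−r1)/C) = asin(2/24) = 4.7802°
wrap1 = π − 2β = 170.4396°
wrap2 = π + 2β = 189.5604°
tangent length = C·cosβ = 23.9165
L = r1·wrap1 + r2·wrap2 + 2·C·cosβ = 3·2.9747 + 5·3.3085 + 2·23.9165 = 73.2995

L=73.300 wrap1=170.44_deg wrap2=189.56_deg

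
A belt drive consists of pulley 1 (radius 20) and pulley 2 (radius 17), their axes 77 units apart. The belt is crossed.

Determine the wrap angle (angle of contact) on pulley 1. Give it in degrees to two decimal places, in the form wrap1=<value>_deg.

crossed belt: β = asin((r1+r2)/C) = asin(37/77) = 28.7193°
wrap1 = wrap2 = π + 2β = 237.4387°

wrap1=237.44_deg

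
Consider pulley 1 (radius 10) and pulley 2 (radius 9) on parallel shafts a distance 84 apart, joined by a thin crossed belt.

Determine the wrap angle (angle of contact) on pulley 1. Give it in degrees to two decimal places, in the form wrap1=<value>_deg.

wrap1=206.15_deg

crossed belt: β = asin((r1+r2)/C) = asin(19/84) = 13.0729°
wrap1 = wrap2 = π + 2β = 206.1458°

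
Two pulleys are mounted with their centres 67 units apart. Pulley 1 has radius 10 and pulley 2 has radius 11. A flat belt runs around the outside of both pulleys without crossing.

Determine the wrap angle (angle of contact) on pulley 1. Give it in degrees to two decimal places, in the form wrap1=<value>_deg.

wrap1=178.29_deg

open belt: β = asin((r2−r1)/C) = asin(1/67) = 0.8552°
wrap1 = π − 2β = 178.2896°
wrap2 = π + 2β = 181.7104°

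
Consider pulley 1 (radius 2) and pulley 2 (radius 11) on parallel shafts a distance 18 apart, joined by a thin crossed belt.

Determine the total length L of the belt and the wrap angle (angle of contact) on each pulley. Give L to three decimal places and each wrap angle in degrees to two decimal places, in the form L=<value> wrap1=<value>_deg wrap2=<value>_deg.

L=86.723 wrap1=272.48_deg wrap2=272.48_deg

crossed belt: β = asin((r1+r2)/C) = asin(13/18) = 46.2383°
wrap1 = wrap2 = π + 2β = 272.4765°
tangent length = C·cosβ = 12.4499
L = (r1+r2)·wrap + 2·C·cosβ = 13·4.7556 + 2·12.4499 = 86.7228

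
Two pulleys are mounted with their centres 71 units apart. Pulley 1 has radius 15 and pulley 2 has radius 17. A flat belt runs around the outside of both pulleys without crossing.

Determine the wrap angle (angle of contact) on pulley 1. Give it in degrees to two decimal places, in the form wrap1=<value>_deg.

open belt: β = asin((r2−r1)/C) = asin(2/71) = 1.6142°
wrap1 = π − 2β = 176.7716°
wrap2 = π + 2β = 183.2284°

wrap1=176.77_deg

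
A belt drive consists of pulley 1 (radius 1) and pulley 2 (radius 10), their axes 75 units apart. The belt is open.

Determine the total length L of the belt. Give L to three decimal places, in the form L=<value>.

L=185.639

open belt: β = asin((r2−r1)/C) = asin(9/75) = 6.8921°
wrap1 = π − 2β = 166.2158°
wrap2 = π + 2β = 193.7842°
tangent length = C·cosβ = 74.4580
L = r1·wrap1 + r2·wrap2 + 2·C·cosβ = 1·2.9010 + 10·3.3822 + 2·74.4580 = 185.6388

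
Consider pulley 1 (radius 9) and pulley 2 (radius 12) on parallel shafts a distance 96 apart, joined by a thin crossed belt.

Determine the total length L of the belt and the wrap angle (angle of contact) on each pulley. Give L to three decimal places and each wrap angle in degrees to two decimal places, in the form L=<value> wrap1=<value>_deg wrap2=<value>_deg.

L=262.586 wrap1=205.27_deg wrap2=205.27_deg

crossed belt: β = asin((r1+r2)/C) = asin(21/96) = 12.6356°
wrap1 = wrap2 = π + 2β = 205.2713°
tangent length = C·cosβ = 93.6750
L = (r1+r2)·wrap + 2·C·cosβ = 21·3.5827 + 2·93.6750 = 262.5858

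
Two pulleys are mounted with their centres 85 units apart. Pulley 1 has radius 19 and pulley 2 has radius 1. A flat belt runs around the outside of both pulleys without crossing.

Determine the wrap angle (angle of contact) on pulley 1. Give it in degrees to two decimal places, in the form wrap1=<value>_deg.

open belt: β = asin((r2−r1)/C) = asin(-18/85) = -12.2258°
wrap1 = π − 2β = 204.4516°
wrap2 = π + 2β = 155.5484°

wrap1=204.45_deg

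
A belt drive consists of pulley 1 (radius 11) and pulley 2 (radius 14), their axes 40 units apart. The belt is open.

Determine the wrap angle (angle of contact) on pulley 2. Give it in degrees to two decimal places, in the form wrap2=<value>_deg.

wrap2=188.60_deg

open belt: β = asin((r2−r1)/C) = asin(3/40) = 4.3012°
wrap1 = π − 2β = 171.3976°
wrap2 = π + 2β = 188.6024°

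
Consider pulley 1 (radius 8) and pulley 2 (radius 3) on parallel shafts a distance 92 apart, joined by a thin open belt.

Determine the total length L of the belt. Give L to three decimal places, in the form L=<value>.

open belt: β = asin((r2−r1)/C) = asin(-5/92) = -3.1154°
wrap1 = π − 2β = 186.2309°
wrap2 = π + 2β = 173.7691°
tangent length = C·cosβ = 91.8640
L = r1·wrap1 + r2·wrap2 + 2·C·cosβ = 8·3.2503 + 3·3.0328 + 2·91.8640 = 218.8293

L=218.829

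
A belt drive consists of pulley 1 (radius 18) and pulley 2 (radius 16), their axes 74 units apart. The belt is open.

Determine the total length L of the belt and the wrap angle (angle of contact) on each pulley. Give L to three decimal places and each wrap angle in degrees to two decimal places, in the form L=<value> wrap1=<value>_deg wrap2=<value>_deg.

L=254.868 wrap1=183.10_deg wrap2=176.90_deg

open belt: β = asin((r2−r1)/C) = asin(-2/74) = -1.5487°
wrap1 = π − 2β = 183.0974°
wrap2 = π + 2β = 176.9026°
tangent length = C·cosβ = 73.9730
L = r1·wrap1 + r2·wrap2 + 2·C·cosβ = 18·3.1957 + 16·3.0875 + 2·73.9730 = 254.8682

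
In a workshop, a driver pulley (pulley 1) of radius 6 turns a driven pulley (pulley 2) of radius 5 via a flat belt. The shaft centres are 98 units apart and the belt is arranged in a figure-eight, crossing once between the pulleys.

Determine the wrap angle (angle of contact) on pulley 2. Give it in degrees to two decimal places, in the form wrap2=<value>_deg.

wrap2=192.89_deg

crossed belt: β = asin((r1+r2)/C) = asin(11/98) = 6.4447°
wrap1 = wrap2 = π + 2β = 192.8895°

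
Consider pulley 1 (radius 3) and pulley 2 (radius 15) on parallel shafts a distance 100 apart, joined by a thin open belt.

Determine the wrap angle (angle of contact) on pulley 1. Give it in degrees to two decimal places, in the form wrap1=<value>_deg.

wrap1=166.22_deg

open belt: β = asin((r2−r1)/C) = asin(12/100) = 6.8921°
wrap1 = π − 2β = 166.2158°
wrap2 = π + 2β = 193.7842°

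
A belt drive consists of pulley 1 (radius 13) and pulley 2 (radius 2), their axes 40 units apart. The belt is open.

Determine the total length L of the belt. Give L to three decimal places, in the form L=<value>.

open belt: β = asin((r2−r1)/C) = asin(-11/40) = -15.9620°
wrap1 = π − 2β = 211.9240°
wrap2 = π + 2β = 148.0760°
tangent length = C·cosβ = 38.4578
L = r1·wrap1 + r2·wrap2 + 2·C·cosβ = 13·3.6988 + 2·2.5844 + 2·38.4578 = 130.1684

L=130.168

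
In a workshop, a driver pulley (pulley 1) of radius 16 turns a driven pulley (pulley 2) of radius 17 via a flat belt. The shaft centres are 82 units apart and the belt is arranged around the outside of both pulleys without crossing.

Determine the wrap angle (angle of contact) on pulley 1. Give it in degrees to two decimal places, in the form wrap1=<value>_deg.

wrap1=178.60_deg

open belt: β = asin((r2−r1)/C) = asin(1/82) = 0.6987°
wrap1 = π − 2β = 178.6025°
wrap2 = π + 2β = 181.3975°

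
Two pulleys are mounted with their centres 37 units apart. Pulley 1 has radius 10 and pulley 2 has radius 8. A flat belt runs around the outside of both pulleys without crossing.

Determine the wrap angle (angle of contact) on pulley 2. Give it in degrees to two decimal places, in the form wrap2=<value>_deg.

open belt: β = asin((r2−r1)/C) = asin(-2/37) = -3.0986°
wrap1 = π − 2β = 186.1972°
wrap2 = π + 2β = 173.8028°

wrap2=173.80_deg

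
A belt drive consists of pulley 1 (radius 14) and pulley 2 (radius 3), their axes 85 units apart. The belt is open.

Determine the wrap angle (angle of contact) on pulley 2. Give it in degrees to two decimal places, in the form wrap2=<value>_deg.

wrap2=165.13_deg

open belt: β = asin((r2−r1)/C) = asin(-11/85) = -7.4356°
wrap1 = π − 2β = 194.8712°
wrap2 = π + 2β = 165.1288°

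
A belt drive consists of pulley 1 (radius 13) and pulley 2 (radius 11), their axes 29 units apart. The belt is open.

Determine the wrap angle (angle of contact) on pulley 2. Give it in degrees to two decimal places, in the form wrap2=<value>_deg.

wrap2=172.09_deg

open belt: β = asin((r2−r1)/C) = asin(-2/29) = -3.9546°
wrap1 = π − 2β = 187.9091°
wrap2 = π + 2β = 172.0909°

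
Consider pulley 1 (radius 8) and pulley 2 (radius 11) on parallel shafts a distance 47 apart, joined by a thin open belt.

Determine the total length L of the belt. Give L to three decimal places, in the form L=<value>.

L=153.882

open belt: β = asin((r2−r1)/C) = asin(3/47) = 3.6597°
wrap1 = π − 2β = 172.6807°
wrap2 = π + 2β = 187.3193°
tangent length = C·cosβ = 46.9042
L = r1·wrap1 + r2·wrap2 + 2·C·cosβ = 8·3.0138 + 11·3.2693 + 2·46.9042 = 153.8818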